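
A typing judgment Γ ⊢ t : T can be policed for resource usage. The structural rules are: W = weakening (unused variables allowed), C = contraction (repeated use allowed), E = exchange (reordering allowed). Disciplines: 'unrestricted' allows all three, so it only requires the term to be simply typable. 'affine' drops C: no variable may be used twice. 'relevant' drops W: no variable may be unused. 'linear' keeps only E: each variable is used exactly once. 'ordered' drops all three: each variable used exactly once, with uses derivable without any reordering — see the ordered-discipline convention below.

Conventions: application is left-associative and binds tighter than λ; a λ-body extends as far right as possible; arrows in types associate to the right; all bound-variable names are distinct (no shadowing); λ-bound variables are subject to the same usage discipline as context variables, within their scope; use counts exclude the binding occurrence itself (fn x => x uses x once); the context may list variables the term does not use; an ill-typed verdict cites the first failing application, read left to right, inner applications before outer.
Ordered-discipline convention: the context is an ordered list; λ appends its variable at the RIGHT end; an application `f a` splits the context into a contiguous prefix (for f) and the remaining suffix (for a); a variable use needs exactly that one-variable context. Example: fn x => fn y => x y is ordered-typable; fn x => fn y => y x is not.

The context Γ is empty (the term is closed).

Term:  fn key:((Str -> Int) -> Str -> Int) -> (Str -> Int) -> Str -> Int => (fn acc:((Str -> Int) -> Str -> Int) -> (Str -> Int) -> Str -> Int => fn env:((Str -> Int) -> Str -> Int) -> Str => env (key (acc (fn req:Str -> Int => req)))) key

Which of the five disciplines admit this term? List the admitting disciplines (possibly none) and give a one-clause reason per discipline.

admitted by: relevant, unrestricted
usage: key (λ-bound): 2×; acc (λ-bound): 1×; env (λ-bound): 1×; req (λ-bound): 1×
uses in reading order: env, key, acc, req, key
typing: ✓ — (((Str -> Int) -> Str -> Int) -> (Str -> Int) -> Str -> Int) -> (((Str -> Int) -> Str -> Int) -> Str) -> Str
ordered: ✗, needs contraction — key ×2
linear: ✗, needs contraction — key ×2
affine: ✗, needs contraction — key ×2
relevant: ✓, at least one use each (key, acc, env, req)
unrestricted: ✓, simply typable at (((Str -> Int) -> Str -> Int) -> (Str -> Int) -> Str -> Int) -> (((Str -> Int) -> Str -> Int) -> Str) -> Str; W, C, E all held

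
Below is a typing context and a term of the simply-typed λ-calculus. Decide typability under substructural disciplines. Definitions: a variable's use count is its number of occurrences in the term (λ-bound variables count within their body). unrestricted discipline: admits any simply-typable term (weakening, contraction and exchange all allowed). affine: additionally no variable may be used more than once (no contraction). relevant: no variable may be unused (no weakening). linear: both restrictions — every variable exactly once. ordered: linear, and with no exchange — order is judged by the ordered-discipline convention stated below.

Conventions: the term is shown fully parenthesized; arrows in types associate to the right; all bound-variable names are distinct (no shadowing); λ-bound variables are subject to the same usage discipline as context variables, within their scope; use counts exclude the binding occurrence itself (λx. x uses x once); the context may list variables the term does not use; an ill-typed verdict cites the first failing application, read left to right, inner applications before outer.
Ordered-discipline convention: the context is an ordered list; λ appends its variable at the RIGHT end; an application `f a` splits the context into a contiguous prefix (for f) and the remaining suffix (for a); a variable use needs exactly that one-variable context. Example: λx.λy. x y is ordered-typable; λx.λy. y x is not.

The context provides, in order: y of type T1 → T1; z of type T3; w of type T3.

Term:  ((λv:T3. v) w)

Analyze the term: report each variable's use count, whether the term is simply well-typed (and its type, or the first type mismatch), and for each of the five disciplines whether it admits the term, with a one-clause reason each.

counts: y=0, z=0, w=1, v (bound)=1
use order (left to right): v, w
typing: well-typed at T3
ordered ✗ (needs weakening: y, z unused)
linear ✗ (needs weakening: y, z unused)
affine ✓ (no duplicate uses among y, z, w, v)
relevant ✗ (needs weakening: y, z unused)
unrestricted ✓ (simply typable at T3; W, C, E all held)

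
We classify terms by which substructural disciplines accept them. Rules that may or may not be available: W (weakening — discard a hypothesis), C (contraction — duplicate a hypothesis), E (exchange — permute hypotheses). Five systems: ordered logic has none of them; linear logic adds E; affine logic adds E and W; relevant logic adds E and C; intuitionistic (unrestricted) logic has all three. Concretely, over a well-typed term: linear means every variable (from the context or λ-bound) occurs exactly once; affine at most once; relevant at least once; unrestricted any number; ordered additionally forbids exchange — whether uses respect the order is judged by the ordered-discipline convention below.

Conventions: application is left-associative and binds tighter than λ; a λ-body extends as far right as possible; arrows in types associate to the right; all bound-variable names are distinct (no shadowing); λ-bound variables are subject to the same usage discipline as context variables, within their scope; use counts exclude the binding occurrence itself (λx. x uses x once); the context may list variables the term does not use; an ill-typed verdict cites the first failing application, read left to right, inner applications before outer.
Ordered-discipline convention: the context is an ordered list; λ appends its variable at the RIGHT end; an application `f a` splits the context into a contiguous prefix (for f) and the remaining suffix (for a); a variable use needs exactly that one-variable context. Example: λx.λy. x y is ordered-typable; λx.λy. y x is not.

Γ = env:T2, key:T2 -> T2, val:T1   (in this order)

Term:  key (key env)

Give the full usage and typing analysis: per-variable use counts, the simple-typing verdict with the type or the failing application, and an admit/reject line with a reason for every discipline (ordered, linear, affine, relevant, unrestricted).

variable uses: env=1; key=2; val=0
order of uses: key, key, env
typing: ✓ — T2
ordered: ✗, key ×2 used more than once (contraction); val never used (weakening)
linear: ✗, key ×2 used more than once (contraction); val never used (weakening)
affine: ✗, key ×2 used more than once (contraction)
relevant: ✗, val never used (weakening)
unrestricted: ✓, type-checks (T2) and nothing is barred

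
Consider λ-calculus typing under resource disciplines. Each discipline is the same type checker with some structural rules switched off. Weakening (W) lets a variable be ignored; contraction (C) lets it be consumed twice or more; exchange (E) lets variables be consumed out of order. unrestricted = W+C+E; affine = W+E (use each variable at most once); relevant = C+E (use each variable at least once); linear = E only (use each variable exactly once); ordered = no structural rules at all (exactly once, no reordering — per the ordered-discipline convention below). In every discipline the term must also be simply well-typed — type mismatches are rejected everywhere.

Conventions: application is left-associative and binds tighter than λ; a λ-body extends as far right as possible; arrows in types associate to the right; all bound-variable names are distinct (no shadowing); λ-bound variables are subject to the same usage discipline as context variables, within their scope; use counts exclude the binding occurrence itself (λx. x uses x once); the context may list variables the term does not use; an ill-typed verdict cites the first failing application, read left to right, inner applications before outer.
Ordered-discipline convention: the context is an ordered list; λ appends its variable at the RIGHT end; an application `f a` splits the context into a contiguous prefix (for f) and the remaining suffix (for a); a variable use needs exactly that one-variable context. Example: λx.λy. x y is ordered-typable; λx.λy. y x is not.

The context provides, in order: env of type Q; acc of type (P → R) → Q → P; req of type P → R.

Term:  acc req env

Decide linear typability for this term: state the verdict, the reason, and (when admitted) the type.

yes — single use per variable (env, acc, req); term : P
use counts: env ×1, acc ×1, req ×1
use order (left to right): acc, req, env
typing: ✓ — P
all disciplines: ordered ✗, linear ✓, affine ✓, relevant ✓, unrestricted ✓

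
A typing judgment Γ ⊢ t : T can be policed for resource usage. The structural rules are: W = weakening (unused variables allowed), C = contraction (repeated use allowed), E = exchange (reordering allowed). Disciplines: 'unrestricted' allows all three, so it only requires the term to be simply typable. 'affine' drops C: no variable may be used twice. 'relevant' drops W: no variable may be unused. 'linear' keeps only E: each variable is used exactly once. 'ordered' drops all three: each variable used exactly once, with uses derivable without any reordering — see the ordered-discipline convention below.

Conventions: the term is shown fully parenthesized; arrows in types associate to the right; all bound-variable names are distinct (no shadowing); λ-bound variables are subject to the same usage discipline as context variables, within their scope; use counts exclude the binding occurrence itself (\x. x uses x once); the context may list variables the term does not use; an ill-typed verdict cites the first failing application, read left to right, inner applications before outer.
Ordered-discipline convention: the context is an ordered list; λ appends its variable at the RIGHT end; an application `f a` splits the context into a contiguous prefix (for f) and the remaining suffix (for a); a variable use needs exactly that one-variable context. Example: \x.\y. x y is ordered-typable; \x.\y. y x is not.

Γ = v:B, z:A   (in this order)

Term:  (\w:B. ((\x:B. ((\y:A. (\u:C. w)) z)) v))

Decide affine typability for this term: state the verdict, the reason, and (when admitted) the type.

yes — no duplicate uses among v, z, w, x, y, u; term : B → C → B
counts: v ×1, z ×1, w [bound] ×1, x [bound] ×0, y [bound] ×0, u [bound] ×0
left-to-right use order: w, z, v
typing: well-typed at B → C → B
all disciplines: ordered ✗; linear ✗; affine ✓; relevant ✗; unrestricted ✓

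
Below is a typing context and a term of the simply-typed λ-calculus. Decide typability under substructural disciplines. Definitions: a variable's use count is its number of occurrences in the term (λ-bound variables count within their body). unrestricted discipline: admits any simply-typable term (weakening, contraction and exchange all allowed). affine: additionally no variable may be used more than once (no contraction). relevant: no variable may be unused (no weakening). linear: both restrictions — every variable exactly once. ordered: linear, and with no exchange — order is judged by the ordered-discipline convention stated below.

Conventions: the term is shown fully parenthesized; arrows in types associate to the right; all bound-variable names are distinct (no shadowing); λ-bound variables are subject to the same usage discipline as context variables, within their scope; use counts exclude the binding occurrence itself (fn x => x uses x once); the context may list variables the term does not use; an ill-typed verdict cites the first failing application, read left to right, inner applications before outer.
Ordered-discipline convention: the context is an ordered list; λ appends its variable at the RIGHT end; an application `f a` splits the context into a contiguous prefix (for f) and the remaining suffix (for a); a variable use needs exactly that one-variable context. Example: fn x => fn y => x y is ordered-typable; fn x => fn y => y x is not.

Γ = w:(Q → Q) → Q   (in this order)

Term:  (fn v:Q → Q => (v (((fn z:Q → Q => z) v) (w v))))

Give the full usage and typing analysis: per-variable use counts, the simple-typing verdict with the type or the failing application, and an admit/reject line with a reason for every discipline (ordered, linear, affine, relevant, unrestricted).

usage: w=1, v [bound]=3, z [bound]=1
use order (left to right): v, z, v, w, v
typing: well-typed at (Q → Q) → Q
ordered ✗ (v ×3 used more than once (contraction))
linear ✗ (v ×3 used more than once (contraction))
affine ✗ (v ×3 used more than once (contraction))
relevant ✓ (w, v, z: all used, weakening unneeded)
unrestricted ✓ (typability at (Q → Q) → Q is all that's needed)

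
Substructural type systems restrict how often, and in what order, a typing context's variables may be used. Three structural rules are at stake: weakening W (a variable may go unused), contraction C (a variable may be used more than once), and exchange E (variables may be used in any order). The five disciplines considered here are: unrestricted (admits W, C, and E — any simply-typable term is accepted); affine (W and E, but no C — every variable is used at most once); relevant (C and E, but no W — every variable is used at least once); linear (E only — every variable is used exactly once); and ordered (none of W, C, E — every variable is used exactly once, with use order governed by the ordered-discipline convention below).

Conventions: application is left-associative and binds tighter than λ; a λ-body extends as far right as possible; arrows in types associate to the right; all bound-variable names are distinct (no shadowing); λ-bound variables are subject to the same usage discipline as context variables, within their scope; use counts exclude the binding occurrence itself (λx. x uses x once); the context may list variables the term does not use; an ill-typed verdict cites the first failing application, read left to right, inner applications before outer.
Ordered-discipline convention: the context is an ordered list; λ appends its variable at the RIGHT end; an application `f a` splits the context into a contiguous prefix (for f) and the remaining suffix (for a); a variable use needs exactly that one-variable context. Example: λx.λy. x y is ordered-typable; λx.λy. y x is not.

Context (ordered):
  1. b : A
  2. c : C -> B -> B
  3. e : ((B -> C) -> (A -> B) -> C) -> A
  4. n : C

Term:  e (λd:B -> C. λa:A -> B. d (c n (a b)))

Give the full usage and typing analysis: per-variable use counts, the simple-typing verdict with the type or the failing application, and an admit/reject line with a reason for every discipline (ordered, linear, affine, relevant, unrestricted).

usage: b: 1×; c: 1×; e: 1×; n: 1×; d (λ-bound): 1×; a (λ-bound): 1×
left-to-right use order: e, d, c, n, a, b
typing: well-typed — term : A
ordered: ✗ — use order e, d, c, n, a, b needs exchange
linear: ✓ — each of b, c, e, n, d, a used exactly once
affine: ✓ — b, c, e, n, d, a: no repeats, contraction unneeded
relevant: ✓ — none of b, c, e, n, d, a goes unused
unrestricted: ✓ — typability at A is all that's needed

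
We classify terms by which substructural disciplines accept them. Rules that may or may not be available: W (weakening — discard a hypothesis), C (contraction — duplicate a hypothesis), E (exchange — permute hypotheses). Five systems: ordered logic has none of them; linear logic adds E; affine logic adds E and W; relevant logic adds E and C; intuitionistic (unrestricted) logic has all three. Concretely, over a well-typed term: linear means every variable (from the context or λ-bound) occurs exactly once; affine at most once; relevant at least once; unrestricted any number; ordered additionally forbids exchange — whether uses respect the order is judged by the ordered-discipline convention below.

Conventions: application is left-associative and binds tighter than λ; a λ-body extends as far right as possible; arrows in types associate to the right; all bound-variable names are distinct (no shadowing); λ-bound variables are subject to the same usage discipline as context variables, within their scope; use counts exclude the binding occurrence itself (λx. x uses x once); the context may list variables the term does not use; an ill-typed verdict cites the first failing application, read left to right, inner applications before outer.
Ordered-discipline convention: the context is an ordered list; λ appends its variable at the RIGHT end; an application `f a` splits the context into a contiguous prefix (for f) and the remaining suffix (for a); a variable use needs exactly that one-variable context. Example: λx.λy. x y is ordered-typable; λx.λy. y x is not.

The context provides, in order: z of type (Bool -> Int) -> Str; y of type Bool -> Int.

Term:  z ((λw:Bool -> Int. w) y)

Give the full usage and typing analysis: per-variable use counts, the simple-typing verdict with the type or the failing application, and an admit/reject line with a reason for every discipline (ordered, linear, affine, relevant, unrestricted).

usage: z: 1×; y: 1×; w (bound): 1×
left-to-right use order: z, w, y
typing: the term checks, with type Str
ordered: ✓ — z, y, w: once each, no exchange needed
linear: ✓ — z, y, w: one use apiece
affine: ✓ — none of z, y, w used more than once
relevant: ✓ — at least one use each (z, y, w)
unrestricted: ✓ — well-typed at Str; no restrictions here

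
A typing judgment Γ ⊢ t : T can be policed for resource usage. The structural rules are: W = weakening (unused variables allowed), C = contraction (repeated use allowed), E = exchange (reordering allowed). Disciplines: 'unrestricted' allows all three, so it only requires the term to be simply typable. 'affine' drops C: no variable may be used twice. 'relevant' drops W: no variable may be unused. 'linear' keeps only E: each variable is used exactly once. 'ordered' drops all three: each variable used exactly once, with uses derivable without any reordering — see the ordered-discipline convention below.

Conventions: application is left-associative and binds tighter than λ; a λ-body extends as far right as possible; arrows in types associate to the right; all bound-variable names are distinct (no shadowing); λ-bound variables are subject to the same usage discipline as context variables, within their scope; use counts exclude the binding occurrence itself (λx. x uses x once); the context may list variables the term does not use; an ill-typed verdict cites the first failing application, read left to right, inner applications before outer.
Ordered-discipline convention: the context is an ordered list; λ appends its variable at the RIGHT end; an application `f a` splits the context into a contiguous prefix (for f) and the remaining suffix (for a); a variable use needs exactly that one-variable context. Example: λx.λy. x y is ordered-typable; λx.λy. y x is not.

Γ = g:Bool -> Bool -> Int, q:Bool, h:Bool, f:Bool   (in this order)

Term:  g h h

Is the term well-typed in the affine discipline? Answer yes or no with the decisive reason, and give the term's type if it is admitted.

no — h ×2 used more than once (contraction)
use counts: g: 1×, q: 0×, h: 2×, f: 0×
uses in reading order: g, h, h
typing: the term checks, with type Int
summary: ordered ✗ · linear ✗ · affine ✗ · relevant ✗ · unrestricted ✓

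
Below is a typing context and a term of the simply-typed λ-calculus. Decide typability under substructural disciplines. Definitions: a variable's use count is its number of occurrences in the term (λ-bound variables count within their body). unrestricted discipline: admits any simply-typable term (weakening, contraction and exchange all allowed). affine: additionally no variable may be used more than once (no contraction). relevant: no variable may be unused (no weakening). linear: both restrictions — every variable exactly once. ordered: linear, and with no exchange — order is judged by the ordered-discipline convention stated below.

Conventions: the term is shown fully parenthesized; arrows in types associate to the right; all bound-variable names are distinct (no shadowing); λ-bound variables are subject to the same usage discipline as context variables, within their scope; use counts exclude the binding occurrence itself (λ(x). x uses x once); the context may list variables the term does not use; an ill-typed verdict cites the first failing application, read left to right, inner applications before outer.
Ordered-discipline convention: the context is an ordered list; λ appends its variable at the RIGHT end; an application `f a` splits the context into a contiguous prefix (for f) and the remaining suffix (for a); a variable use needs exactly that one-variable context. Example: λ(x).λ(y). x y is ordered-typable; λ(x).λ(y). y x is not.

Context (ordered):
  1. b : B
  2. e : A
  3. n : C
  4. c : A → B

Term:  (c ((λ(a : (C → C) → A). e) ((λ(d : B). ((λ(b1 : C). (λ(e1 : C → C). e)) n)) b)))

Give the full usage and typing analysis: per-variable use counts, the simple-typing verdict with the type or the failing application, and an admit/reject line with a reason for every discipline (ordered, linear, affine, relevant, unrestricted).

usage: b: 1, e: 2, n: 1, c: 1, a (bound): 0, d (bound): 0, b1 (bound): 0, e1 (bound): 0
order of uses: c, e, e, n, b
typing: well-typed — term : B
ordered ✗ (repeated use of e ×2; a, d, b1, e1 never used (weakening))
linear ✗ (repeated use of e ×2; a, d, b1, e1 never used (weakening))
affine ✗ (repeated use of e ×2)
relevant ✗ (a, d, b1, e1 never used (weakening))
unrestricted ✓ (simply typable at B; W, C, E all held)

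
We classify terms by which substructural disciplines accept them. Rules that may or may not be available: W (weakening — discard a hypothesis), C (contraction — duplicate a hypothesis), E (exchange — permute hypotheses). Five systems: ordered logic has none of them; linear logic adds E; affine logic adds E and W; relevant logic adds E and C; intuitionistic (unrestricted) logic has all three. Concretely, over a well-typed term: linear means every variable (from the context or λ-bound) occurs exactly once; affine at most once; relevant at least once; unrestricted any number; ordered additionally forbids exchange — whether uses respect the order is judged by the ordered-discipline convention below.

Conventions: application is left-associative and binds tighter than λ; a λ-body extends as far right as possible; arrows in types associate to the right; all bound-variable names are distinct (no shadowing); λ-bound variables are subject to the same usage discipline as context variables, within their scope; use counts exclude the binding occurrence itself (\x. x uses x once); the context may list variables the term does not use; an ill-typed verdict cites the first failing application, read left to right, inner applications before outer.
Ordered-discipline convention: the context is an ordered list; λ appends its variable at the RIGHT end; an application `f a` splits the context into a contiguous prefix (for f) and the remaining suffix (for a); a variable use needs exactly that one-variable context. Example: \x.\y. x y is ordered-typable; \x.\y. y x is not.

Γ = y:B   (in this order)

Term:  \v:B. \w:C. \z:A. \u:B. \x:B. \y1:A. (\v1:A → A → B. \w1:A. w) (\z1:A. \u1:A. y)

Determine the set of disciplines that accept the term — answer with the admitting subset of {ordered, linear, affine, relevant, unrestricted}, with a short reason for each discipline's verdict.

admitted in: affine, unrestricted
usage: y ×1, v (bound) ×0, w (bound) ×1, z (bound) ×0, u (bound) ×0, x (bound) ×0, y1 (bound) ×0, v1 (bound) ×0, w1 (bound) ×0, z1 (bound) ×0, u1 (bound) ×0
use order (left to right): w, y
typing: well-typed at B → C → A → B → B → A → A → C
ordered: ✗ — unused: v, z, u, x, y1, v1, w1, z1, u1 — weakening required
linear: ✗ — unused: v, z, u, x, y1, v1, w1, z1, u1 — weakening required
affine: ✓ — no duplicate uses among y, v, w, z, u, x, y1, v1, w1, z1, u1
relevant: ✗ — unused: v, z, u, x, y1, v1, w1, z1, u1 — weakening required
unrestricted: ✓ — typability at B → C → A → B → B → A → A → C is all that's needed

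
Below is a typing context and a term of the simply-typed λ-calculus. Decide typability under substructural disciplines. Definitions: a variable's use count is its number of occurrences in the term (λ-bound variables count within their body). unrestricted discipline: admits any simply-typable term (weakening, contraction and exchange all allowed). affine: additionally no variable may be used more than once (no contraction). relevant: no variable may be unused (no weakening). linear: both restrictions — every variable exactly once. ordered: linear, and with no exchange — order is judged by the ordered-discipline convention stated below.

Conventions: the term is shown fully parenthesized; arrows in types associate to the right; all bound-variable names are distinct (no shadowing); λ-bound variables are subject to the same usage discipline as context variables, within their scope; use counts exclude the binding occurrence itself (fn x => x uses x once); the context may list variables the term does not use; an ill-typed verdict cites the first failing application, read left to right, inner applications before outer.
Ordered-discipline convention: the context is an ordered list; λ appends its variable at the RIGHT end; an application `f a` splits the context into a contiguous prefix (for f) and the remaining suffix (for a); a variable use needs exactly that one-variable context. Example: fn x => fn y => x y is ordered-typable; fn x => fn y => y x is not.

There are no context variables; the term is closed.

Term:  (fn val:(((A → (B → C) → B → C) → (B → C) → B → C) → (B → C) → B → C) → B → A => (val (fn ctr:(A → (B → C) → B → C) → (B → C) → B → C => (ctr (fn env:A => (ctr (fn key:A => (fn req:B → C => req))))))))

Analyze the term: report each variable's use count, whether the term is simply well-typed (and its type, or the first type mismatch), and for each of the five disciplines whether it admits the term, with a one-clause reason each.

use counts: val [bound]: 1; ctr [bound]: 2; env [bound]: 0; key [bound]: 0; req [bound]: 1
uses in reading order: val, ctr, ctr, req
typing: ✓ — ((((A → (B → C) → B → C) → (B → C) → B → C) → (B → C) → B → C) → B → A) → B → A
ordered: ✗, uses contraction: ctr ×2; unused: env, key — weakening required
linear: ✗, uses contraction: ctr ×2; unused: env, key — weakening required
affine: ✗, uses contraction: ctr ×2
relevant: ✗, unused: env, key — weakening required
unrestricted: ✓, typability at ((((A → (B → C) → B → C) → (B → C) → B → C) → (B → C) → B → C) → B → A) → B → A is all that's needed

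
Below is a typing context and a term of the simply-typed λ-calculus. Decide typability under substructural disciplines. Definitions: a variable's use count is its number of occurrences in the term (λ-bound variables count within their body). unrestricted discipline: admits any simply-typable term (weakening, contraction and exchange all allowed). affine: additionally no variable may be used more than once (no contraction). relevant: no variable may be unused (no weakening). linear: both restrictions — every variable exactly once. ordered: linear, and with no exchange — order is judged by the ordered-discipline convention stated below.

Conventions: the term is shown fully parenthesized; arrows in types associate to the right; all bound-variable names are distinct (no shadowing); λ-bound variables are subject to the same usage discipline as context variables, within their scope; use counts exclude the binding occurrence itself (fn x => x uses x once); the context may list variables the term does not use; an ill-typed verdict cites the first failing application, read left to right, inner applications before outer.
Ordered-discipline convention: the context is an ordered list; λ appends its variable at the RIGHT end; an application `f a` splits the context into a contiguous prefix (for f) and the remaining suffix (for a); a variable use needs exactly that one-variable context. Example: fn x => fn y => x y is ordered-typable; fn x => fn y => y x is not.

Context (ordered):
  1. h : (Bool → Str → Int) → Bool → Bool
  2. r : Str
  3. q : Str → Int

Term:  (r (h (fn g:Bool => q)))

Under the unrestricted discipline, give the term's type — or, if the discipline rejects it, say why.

not well-typed under unrestricted — not simply typable
usage: h: 1×, r: 1×, q: 1×, g (bound): 0×
uses in reading order: r, h, q
typing: ill-typed: applying a non-function (Str)
across the five disciplines: ordered ✗ | linear ✗ | affine ✗ | relevant ✗ | unrestricted ✗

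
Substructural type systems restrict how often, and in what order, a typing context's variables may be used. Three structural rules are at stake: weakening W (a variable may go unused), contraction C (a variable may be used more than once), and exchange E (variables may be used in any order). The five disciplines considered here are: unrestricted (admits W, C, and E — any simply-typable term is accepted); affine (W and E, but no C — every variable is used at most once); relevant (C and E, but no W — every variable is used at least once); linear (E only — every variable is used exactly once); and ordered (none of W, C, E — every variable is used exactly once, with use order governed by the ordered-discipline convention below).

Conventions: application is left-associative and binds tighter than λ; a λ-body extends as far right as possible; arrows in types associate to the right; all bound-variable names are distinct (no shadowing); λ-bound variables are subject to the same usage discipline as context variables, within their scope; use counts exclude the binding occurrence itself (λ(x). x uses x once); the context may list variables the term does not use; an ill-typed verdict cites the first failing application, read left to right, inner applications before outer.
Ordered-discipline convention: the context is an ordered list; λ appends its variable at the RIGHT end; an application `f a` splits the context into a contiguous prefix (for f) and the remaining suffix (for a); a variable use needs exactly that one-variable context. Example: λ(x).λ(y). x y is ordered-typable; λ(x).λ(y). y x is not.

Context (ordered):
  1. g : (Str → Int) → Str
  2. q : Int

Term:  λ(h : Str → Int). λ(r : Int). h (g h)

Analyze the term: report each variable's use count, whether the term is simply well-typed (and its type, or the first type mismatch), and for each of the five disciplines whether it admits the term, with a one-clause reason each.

use counts: g: 1; q: 0; h (λ-bound): 2; r (λ-bound): 0
order of uses: h, g, h
typing: well-typed at (Str → Int) → Int → Int
ordered ✗ (h ×2 used more than once (contraction); needs weakening: q, r unused)
linear ✗ (h ×2 used more than once (contraction); needs weakening: q, r unused)
affine ✗ (h ×2 used more than once (contraction))
relevant ✗ (needs weakening: q, r unused)
unrestricted ✓ (well-typed at (Str → Int) → Int → Int; no restrictions here)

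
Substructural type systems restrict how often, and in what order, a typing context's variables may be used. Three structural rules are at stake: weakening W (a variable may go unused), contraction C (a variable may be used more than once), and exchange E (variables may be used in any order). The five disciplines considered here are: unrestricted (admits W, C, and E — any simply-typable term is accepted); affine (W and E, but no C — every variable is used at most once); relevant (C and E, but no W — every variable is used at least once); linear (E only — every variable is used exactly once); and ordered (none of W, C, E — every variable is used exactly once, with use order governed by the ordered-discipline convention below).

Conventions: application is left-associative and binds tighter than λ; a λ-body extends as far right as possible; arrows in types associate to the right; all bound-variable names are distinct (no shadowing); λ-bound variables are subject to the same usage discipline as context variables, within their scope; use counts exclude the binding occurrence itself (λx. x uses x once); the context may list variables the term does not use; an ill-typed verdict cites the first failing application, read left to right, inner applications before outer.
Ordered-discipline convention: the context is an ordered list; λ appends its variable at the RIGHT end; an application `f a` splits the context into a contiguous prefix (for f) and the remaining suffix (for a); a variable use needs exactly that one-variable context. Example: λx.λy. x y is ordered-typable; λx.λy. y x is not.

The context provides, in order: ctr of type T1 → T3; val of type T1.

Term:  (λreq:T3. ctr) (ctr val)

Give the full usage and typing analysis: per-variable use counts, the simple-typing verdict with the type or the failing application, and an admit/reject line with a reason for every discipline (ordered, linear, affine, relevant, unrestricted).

use counts: ctr: 2, val: 1, req (λ-bound): 0
left-to-right use order: ctr, ctr, val
typing: ✓ — T1 → T3
ordered ✗ (needs contraction — ctr ×2; req left unused)
linear ✗ (needs contraction — ctr ×2; req left unused)
affine ✗ (needs contraction — ctr ×2)
relevant ✗ (req left unused)
unrestricted ✓ (typability at T1 → T3 is all that's needed)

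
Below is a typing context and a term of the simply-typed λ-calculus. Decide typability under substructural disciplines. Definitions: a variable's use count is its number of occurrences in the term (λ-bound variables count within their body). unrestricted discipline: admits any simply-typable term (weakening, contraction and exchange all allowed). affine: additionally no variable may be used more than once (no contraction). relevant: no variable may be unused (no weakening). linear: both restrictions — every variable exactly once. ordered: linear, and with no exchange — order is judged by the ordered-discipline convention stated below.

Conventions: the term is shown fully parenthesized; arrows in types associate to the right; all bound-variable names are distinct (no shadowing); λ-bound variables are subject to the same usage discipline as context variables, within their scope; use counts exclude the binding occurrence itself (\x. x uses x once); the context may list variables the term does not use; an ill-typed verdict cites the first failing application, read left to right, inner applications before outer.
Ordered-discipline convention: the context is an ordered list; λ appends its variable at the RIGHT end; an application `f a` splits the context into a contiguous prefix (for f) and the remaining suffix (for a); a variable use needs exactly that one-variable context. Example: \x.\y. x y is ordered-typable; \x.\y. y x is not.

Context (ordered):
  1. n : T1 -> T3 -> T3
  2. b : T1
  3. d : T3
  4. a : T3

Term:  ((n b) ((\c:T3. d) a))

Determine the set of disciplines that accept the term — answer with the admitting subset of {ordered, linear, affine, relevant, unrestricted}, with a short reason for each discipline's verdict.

admitted in: affine, unrestricted
usage: n=1; b=1; d=1; a=1; c (bound)=0
order of uses: n, b, d, a
typing: the term checks, with type T3
ordered: ✗ — c left unused
linear: ✗ — c left unused
affine: ✓ — at most one use each (n, b, d, a, c)
relevant: ✗ — c left unused
unrestricted: ✓ — type-checks (T3) and nothing is barred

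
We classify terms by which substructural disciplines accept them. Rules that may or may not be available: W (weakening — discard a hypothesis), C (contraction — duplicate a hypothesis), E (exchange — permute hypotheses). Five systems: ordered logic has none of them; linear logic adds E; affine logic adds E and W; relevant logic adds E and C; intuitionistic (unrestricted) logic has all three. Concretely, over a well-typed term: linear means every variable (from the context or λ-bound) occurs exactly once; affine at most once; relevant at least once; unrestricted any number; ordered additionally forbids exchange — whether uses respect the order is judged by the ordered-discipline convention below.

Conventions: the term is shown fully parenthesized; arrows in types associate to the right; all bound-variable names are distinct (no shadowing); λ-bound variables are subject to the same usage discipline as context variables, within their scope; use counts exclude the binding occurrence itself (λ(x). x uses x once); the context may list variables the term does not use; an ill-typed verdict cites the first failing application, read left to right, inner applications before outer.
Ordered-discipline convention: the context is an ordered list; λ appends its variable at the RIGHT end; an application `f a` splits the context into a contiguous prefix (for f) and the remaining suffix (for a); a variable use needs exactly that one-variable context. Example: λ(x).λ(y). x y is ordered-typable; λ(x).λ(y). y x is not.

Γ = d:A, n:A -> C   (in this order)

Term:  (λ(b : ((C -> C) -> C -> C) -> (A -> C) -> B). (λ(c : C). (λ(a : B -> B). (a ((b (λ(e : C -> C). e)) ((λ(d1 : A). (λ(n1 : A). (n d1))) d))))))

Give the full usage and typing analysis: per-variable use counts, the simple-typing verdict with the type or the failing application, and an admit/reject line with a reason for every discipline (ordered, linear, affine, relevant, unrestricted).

counts: d: 1×; n: 1×; b (λ-bound): 1×; c (λ-bound): 0×; a (λ-bound): 1×; e (λ-bound): 1×; d1 (λ-bound): 1×; n1 (λ-bound): 0×
uses in reading order: a, b, e, n, d1, d
typing: well-typed at (((C -> C) -> C -> C) -> (A -> C) -> B) -> C -> (B -> B) -> B
ordered: ✗, unused: c, n1 — weakening required
linear: ✗, unused: c, n1 — weakening required
affine: ✓, no duplicate uses among d, n, b, c, a, e, d1, n1
relevant: ✗, unused: c, n1 — weakening required
unrestricted: ✓, well-typed at (((C -> C) -> C -> C) -> (A -> C) -> B) -> C -> (B -> B) -> B; no restrictions here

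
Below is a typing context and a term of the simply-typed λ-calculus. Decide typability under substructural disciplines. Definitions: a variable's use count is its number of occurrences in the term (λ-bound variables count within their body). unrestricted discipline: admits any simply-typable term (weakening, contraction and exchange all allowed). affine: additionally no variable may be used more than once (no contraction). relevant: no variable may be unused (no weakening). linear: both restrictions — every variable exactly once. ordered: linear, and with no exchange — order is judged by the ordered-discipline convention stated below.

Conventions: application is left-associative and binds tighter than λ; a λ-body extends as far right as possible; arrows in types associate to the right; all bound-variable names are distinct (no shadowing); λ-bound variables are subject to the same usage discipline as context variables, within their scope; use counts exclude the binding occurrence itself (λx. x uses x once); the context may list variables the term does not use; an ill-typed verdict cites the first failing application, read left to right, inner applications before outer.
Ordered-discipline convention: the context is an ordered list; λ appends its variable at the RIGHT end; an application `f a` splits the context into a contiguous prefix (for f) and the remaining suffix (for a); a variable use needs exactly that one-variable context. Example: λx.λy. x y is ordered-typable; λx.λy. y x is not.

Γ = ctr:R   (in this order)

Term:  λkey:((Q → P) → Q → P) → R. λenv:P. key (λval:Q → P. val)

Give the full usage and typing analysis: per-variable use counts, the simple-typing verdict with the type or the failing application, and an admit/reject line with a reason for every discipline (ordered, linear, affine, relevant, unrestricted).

counts: ctr ×0; key [bound] ×1; env [bound] ×0; val [bound] ×1
left-to-right use order: key, val
typing: well-typed at (((Q → P) → Q → P) → R) → P → R
ordered: ✗, ctr, env left unused
linear: ✗, ctr, env left unused
affine: ✓, none of ctr, key, env, val used more than once
relevant: ✗, ctr, env left unused
unrestricted: ✓, simply typable at (((Q → P) → Q → P) → R) → P → R; W, C, E all held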